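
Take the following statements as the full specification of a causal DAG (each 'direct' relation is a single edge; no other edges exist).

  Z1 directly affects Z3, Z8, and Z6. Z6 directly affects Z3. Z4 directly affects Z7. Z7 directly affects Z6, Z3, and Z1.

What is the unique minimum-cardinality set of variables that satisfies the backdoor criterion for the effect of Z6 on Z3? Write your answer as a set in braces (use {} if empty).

{Z1, Z7}

Variables eligible for adjustment (non-descendants of Z6, excluding Z6 and Z3): {Z1, Z4, Z7, Z8}.
Backdoor paths from Z6 to Z3:
  P1: Z6 <- Z7 -> Z1 -> Z3
  P2: Z6 <- Z7 -> Z3
  P3: Z6 <- Z1 <- Z7 -> Z3
  P4: Z6 <- Z1 -> Z3
The empty set is not sufficient: P1 (Z6 <- Z7 -> Z1 -> Z3) has no collider blocking it and no conditioned non-collider, so it is open.
Try {Z1, Z7}:
  P1: blocked at fork node Z7 ∈ conditioning set.
  P2: blocked at fork node Z7 ∈ conditioning set.
  P3: blocked at chain node Z1 ∈ conditioning set.
  P4: blocked at fork node Z1 ∈ conditioning set.
{Z1, Z7} contains no descendant of Z6 and blocks every backdoor path.
Every element of {Z1, Z7} is needed (dropping Z1 leaves P4 open; dropping Z7 leaves P2 open), so no proper subset is valid.
Among all size-2 subsets of the eligible variables, only {Z1, Z7} blocks every backdoor path, so it is the unique smallest valid adjustment set.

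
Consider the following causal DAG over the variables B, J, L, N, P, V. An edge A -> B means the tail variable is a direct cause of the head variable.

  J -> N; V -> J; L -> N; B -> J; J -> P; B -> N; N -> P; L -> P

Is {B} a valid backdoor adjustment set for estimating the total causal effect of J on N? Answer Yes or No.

Yes

Backdoor paths from J to N (paths whose first edge points into J):
  P1: J <- B -> N
Condition 1 (no descendant of J in the set): holds — descendants of J are {N, P}; none are in {B}.
Condition 2 (every backdoor path blocked by {B}):
  P1: blocked at fork node B ∈ conditioning set.
{B} satisfies the backdoor criterion.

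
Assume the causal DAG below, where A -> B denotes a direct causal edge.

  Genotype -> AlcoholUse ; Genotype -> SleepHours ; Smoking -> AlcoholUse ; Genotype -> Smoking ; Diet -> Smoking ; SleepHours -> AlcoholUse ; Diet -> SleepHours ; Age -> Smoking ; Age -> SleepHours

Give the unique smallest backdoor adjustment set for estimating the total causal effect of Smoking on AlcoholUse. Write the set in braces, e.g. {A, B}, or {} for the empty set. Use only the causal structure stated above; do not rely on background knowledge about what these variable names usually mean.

Variables eligible for adjustment (non-descendants of Smoking, excluding Smoking and AlcoholUse): {Age, Diet, Genotype, SleepHours}.
Backdoor paths from Smoking to AlcoholUse:
  P1: Smoking <- Age -> SleepHours <- Genotype -> AlcoholUse
  P2: Smoking <- Age -> SleepHours -> AlcoholUse
  P3: Smoking <- Diet -> SleepHours <- Genotype -> AlcoholUse
  P4: Smoking <- Diet -> SleepHours -> AlcoholUse
  P5: Smoking <- Genotype -> SleepHours -> AlcoholUse
  P6: Smoking <- Genotype -> AlcoholUse
The empty set is not sufficient: P2 (Smoking <- Age -> SleepHours -> AlcoholUse) has no collider blocking it and no conditioned non-collider, so it is open.
Try {Genotype, SleepHours}:
  P1: blocked at fork node Genotype ∈ conditioning set.
  P2: blocked at chain node SleepHours ∈ conditioning set.
  P3: blocked at fork node Genotype ∈ conditioning set.
  P4: blocked at chain node SleepHours ∈ conditioning set.
  P5: blocked at fork node Genotype ∈ conditioning set.
  P6: blocked at fork node Genotype ∈ conditioning set.
{Genotype, SleepHours} contains no descendant of Smoking and blocks every backdoor path.
Every element of {Genotype, SleepHours} is needed (dropping Genotype leaves P1 open; dropping SleepHours leaves P2 open), so no proper subset is valid.
Among all size-2 subsets of the eligible variables, only {Genotype, SleepHours} blocks every backdoor path, so it is the unique smallest valid adjustment set.

{Genotype, SleepHours}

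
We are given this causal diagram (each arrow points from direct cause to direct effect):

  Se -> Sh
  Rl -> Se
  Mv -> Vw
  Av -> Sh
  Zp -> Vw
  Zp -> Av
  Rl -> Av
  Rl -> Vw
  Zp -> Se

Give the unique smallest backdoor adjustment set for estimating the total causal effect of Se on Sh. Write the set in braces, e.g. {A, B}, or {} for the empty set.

{Av}

Variables eligible for adjustment (non-descendants of Se, excluding Se and Sh): {Av, Mv, Rl, Vw, Zp}.
Backdoor paths from Se to Sh:
  P1: Se <- Zp -> Vw <- Rl -> Av -> Sh
  P2: Se <- Zp -> Av -> Sh
  P3: Se <- Rl -> Vw <- Zp -> Av -> Sh
  P4: Se <- Rl -> Av -> Sh
The empty set is not sufficient: P2 (Se <- Zp -> Av -> Sh) has no collider blocking it and no conditioned non-collider, so it is open.
Try {Av}:
  P1: blocked at collider Vw (neither it nor any descendant is in the conditioning set).
  P2: blocked at chain node Av ∈ conditioning set.
  P3: blocked at collider Vw (neither it nor any descendant is in the conditioning set).
  P4: blocked at chain node Av ∈ conditioning set.
{Av} contains no descendant of Se and blocks every backdoor path.
No other singleton works — e.g. {Zp} leaves P4 open — so {Av} is the unique smallest valid adjustment set.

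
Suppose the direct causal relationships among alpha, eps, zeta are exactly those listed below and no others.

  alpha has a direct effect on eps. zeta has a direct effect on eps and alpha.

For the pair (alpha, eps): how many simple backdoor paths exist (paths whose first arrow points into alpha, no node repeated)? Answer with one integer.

1

A backdoor path from alpha to eps is any simple undirected path whose first edge points into alpha (i.e. leaves alpha via a parent).
Parents of alpha: {zeta}.
Enumerating:
  P1: alpha <- zeta -> eps
That exhausts the simple backdoor paths. Count: 1.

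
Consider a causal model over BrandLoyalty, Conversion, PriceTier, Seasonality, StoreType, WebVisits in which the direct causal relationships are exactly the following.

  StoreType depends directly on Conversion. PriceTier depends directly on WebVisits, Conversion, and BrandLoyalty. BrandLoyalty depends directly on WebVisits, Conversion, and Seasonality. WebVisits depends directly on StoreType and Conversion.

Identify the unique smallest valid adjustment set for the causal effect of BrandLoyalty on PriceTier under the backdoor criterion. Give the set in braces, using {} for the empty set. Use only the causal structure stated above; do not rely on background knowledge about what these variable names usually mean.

Variables eligible for adjustment (non-descendants of BrandLoyalty, excluding BrandLoyalty and PriceTier): {Conversion, Seasonality, StoreType, WebVisits}.
Backdoor paths from BrandLoyalty to PriceTier:
  P1: BrandLoyalty <- Conversion -> StoreType -> WebVisits -> PriceTier
  P2: BrandLoyalty <- Conversion -> WebVisits -> PriceTier
  P3: BrandLoyalty <- Conversion -> PriceTier
  P4: BrandLoyalty <- WebVisits <- Conversion -> PriceTier
  P5: BrandLoyalty <- WebVisits <- StoreType <- Conversion -> PriceTier
  P6: BrandLoyalty <- WebVisits -> PriceTier
The empty set is not sufficient: P1 (BrandLoyalty <- Conversion -> StoreType -> WebVisits -> PriceTier) has no collider blocking it and no conditioned non-collider, so it is open.
Try {Conversion, WebVisits}:
  P1: blocked at fork node Conversion ∈ conditioning set.
  P2: blocked at fork node Conversion ∈ conditioning set.
  P3: blocked at fork node Conversion ∈ conditioning set.
  P4: blocked at chain node WebVisits ∈ conditioning set.
  P5: blocked at chain node WebVisits ∈ conditioning set.
  P6: blocked at fork node WebVisits ∈ conditioning set.
{Conversion, WebVisits} contains no descendant of BrandLoyalty and blocks every backdoor path.
Every element of {Conversion, WebVisits} is needed (dropping Conversion leaves P3 open; dropping WebVisits leaves P6 open), so no proper subset is valid.
Among all size-2 subsets of the eligible variables, only {Conversion, WebVisits} blocks every backdoor path, so it is the unique smallest valid adjustment set.

{Conversion, WebVisits}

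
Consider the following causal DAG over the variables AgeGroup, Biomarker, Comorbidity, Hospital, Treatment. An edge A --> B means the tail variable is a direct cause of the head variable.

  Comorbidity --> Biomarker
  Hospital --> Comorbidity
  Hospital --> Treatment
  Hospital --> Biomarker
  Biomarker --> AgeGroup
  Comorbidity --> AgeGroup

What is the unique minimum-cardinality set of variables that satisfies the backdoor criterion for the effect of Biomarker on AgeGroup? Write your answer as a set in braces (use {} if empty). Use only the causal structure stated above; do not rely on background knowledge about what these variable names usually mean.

Variables eligible for adjustment (non-descendants of Biomarker, excluding Biomarker and AgeGroup): {Comorbidity, Hospital, Treatment}.
Backdoor paths from Biomarker to AgeGroup:
  P1: Biomarker <- Hospital -> Comorbidity -> AgeGroup
  P2: Biomarker <- Comorbidity -> AgeGroup
The empty set is not sufficient: P1 (Biomarker <- Hospital -> Comorbidity -> AgeGroup) has no collider blocking it and no conditioned non-collider, so it is open.
Try {Comorbidity}:
  P1: blocked at chain node Comorbidity ∈ conditioning set.
  P2: blocked at fork node Comorbidity ∈ conditioning set.
{Comorbidity} contains no descendant of Biomarker and blocks every backdoor path.
No other singleton works — e.g. {Hospital} leaves P2 open — so {Comorbidity} is the unique smallest valid adjustment set.

{Comorbidity}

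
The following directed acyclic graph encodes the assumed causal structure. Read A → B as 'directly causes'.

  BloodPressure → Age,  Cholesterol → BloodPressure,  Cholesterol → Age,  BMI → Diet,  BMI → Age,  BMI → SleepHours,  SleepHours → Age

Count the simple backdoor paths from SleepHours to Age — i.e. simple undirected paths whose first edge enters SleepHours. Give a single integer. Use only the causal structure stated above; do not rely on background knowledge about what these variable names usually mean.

1

A backdoor path from SleepHours to Age is any simple undirected path whose first edge points into SleepHours (i.e. leaves SleepHours via a parent).
Parents of SleepHours: {BMI}.
Enumerating:
  P1: SleepHours <- BMI -> Age
That exhausts the simple backdoor paths. Count: 1.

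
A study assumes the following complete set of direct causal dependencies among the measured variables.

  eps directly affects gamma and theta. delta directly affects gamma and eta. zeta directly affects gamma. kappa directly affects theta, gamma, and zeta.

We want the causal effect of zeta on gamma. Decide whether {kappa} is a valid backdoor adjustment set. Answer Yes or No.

Yes

Backdoor paths from zeta to gamma (paths whose first edge points into zeta):
  P1: zeta <- kappa -> gamma
  P2: zeta <- kappa -> theta <- eps -> gamma
Condition 1 (no descendant of zeta in the set): holds — descendants of zeta are {gamma}; none are in {kappa}.
Condition 2 (every backdoor path blocked by {kappa}):
  P1: blocked at fork node kappa ∈ conditioning set.
  P2: blocked at fork node kappa ∈ conditioning set.
{kappa} satisfies the backdoor criterion.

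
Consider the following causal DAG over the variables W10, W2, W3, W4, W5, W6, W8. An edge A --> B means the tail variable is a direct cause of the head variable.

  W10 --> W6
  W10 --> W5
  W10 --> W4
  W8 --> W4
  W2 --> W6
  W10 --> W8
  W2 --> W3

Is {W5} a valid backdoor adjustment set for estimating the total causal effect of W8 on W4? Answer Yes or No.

No

Backdoor paths from W8 to W4 (paths whose first edge points into W8):
  P1: W8 <- W10 -> W4
Condition 1 (no descendant of W8 in the set): holds — descendants of W8 are {W4}; none are in {W5}.
Condition 2 (every backdoor path blocked by {W5}):
  P1: open — no interior node is in the conditioning set.
{W5} does not satisfy the backdoor criterion.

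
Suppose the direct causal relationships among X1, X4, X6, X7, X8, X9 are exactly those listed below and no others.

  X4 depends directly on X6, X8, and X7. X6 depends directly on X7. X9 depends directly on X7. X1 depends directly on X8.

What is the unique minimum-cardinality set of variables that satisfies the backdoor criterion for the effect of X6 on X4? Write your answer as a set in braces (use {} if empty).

Variables eligible for adjustment (non-descendants of X6, excluding X6 and X4): {X1, X7, X8, X9}.
Backdoor paths from X6 to X4:
  P1: X6 <- X7 -> X4
The empty set is not sufficient: P1 (X6 <- X7 -> X4) has no collider blocking it and no conditioned non-collider, so it is open.
Try {X7}:
  P1: blocked at fork node X7 ∈ conditioning set.
{X7} contains no descendant of X6 and blocks every backdoor path.
No other singleton works — e.g. {X8} leaves P1 open — so {X7} is the unique smallest valid adjustment set.

{X7}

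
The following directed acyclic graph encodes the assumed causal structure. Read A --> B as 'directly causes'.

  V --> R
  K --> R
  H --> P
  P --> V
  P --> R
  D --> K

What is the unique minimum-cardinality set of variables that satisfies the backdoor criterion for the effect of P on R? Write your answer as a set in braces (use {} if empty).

{}

Variables eligible for adjustment (non-descendants of P, excluding P and R): {D, H, K}.
Backdoor paths from P to R:
  (none)
With no backdoor paths the empty set already satisfies the criterion, and it is trivially minimal.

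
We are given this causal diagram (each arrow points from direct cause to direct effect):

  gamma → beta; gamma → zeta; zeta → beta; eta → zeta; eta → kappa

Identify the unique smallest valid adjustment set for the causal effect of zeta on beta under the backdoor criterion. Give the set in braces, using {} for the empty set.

{gamma}

Variables eligible for adjustment (non-descendants of zeta, excluding zeta and beta): {eta, gamma, kappa}.
Backdoor paths from zeta to beta:
  P1: zeta <- gamma -> beta
The empty set is not sufficient: P1 (zeta <- gamma -> beta) has no collider blocking it and no conditioned non-collider, so it is open.
Try {gamma}:
  P1: blocked at fork node gamma ∈ conditioning set.
{gamma} contains no descendant of zeta and blocks every backdoor path.
No other singleton works — e.g. {eta} leaves P1 open — so {gamma} is the unique smallest valid adjustment set.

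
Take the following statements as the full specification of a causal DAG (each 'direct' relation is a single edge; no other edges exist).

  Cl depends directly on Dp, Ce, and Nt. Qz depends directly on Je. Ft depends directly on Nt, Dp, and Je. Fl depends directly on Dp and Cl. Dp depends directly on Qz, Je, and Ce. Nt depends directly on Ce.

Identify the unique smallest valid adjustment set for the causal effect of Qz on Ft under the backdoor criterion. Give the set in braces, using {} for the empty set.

Variables eligible for adjustment (non-descendants of Qz, excluding Qz and Ft): {Ce, Je, Nt}.
Backdoor paths from Qz to Ft:
  P1: Qz <- Je -> Dp <- Ce -> Nt -> Ft
  P2: Qz <- Je -> Dp <- Ce -> Cl <- Nt -> Ft
  P3: Qz <- Je -> Dp -> Ft
  P4: Qz <- Je -> Dp -> Cl <- Ce -> Nt -> Ft
  P5: Qz <- Je -> Dp -> Cl <- Nt -> Ft
  P6: Qz <- Je -> Dp -> Fl <- Cl <- Ce -> Nt -> Ft
  P7: Qz <- Je -> Dp -> Fl <- Cl <- Nt -> Ft
  P8: Qz <- Je -> Ft
The empty set is not sufficient: P3 (Qz <- Je -> Dp -> Ft) has no collider blocking it and no conditioned non-collider, so it is open.
Try {Je}:
  P1: blocked at fork node Je ∈ conditioning set.
  P2: blocked at fork node Je ∈ conditioning set.
  P3: blocked at fork node Je ∈ conditioning set.
  P4: blocked at fork node Je ∈ conditioning set.
  P5: blocked at fork node Je ∈ conditioning set.
  P6: blocked at fork node Je ∈ conditioning set.
  P7: blocked at fork node Je ∈ conditioning set.
  P8: blocked at fork node Je ∈ conditioning set.
{Je} contains no descendant of Qz and blocks every backdoor path.
No other singleton works — e.g. {Ce} leaves P3 open — so {Je} is the unique smallest valid adjustment set.

{Je}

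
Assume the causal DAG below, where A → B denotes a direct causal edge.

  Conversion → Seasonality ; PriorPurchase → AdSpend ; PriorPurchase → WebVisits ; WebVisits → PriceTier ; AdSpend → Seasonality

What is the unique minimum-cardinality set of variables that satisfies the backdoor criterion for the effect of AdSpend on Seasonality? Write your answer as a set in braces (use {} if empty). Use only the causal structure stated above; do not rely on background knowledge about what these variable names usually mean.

Variables eligible for adjustment (non-descendants of AdSpend, excluding AdSpend and Seasonality): {Conversion, PriceTier, PriorPurchase, WebVisits}.
Backdoor paths from AdSpend to Seasonality:
  (none)
With no backdoor paths the empty set already satisfies the criterion, and it is trivially minimal.

{}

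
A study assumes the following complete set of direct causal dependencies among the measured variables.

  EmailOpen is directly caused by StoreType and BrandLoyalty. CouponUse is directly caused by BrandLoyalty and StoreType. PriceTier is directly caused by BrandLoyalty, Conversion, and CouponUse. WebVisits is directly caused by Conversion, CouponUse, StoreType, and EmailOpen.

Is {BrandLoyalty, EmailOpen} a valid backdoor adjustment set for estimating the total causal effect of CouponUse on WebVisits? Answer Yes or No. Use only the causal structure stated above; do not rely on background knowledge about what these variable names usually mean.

Backdoor paths from CouponUse to WebVisits (paths whose first edge points into CouponUse):
  P1: CouponUse <- BrandLoyalty -> PriceTier <- Conversion -> WebVisits
  P2: CouponUse <- BrandLoyalty -> EmailOpen <- StoreType -> WebVisits
  P3: CouponUse <- BrandLoyalty -> EmailOpen -> WebVisits
  P4: CouponUse <- StoreType -> EmailOpen <- BrandLoyalty -> PriceTier <- Conversion -> WebVisits
  P5: CouponUse <- StoreType -> EmailOpen -> WebVisits
  P6: CouponUse <- StoreType -> WebVisits
Condition 1 (no descendant of CouponUse in the set): holds — descendants of CouponUse are {PriceTier, WebVisits}; none are in {BrandLoyalty, EmailOpen}.
Condition 2 (every backdoor path blocked by {BrandLoyalty, EmailOpen}):
  P1: blocked at fork node BrandLoyalty ∈ conditioning set.
  P2: blocked at fork node BrandLoyalty ∈ conditioning set.
  P3: blocked at fork node BrandLoyalty ∈ conditioning set.
  P4: blocked at fork node BrandLoyalty ∈ conditioning set.
  P5: blocked at chain node EmailOpen ∈ conditioning set.
  P6: open — no interior node is in the conditioning set.
{BrandLoyalty, EmailOpen} does not satisfy the backdoor criterion.

No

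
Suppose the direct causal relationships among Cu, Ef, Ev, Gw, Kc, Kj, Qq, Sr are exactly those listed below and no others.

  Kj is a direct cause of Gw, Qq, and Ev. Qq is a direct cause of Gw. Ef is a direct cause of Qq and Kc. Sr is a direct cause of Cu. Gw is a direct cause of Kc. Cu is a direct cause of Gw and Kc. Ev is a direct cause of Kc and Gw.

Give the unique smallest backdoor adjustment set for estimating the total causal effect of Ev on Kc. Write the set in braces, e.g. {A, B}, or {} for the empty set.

Variables eligible for adjustment (non-descendants of Ev, excluding Ev and Kc): {Cu, Ef, Kj, Qq, Sr}.
Backdoor paths from Ev to Kc:
  P1: Ev <- Kj -> Qq <- Ef -> Kc
  P2: Ev <- Kj -> Qq -> Gw <- Cu -> Kc
  P3: Ev <- Kj -> Qq -> Gw -> Kc
  P4: Ev <- Kj -> Gw <- Cu -> Kc
  P5: Ev <- Kj -> Gw <- Qq <- Ef -> Kc
  P6: Ev <- Kj -> Gw -> Kc
The empty set is not sufficient: P3 (Ev <- Kj -> Qq -> Gw -> Kc) has no collider blocking it and no conditioned non-collider, so it is open.
Try {Kj}:
  P1: blocked at fork node Kj ∈ conditioning set.
  P2: blocked at fork node Kj ∈ conditioning set.
  P3: blocked at fork node Kj ∈ conditioning set.
  P4: blocked at fork node Kj ∈ conditioning set.
  P5: blocked at fork node Kj ∈ conditioning set.
  P6: blocked at fork node Kj ∈ conditioning set.
{Kj} contains no descendant of Ev and blocks every backdoor path.
No other singleton works — e.g. {Sr} leaves P3 open — so {Kj} is the unique smallest valid adjustment set.

{Kj}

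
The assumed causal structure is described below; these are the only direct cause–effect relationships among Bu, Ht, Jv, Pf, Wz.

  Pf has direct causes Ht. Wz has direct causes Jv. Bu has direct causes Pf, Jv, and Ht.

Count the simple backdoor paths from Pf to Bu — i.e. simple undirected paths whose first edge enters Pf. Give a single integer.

1

A backdoor path from Pf to Bu is any simple undirected path whose first edge points into Pf (i.e. leaves Pf via a parent).
Parents of Pf: {Ht}.
Enumerating:
  P1: Pf <- Ht -> Bu
That exhausts the simple backdoor paths. Count: 1.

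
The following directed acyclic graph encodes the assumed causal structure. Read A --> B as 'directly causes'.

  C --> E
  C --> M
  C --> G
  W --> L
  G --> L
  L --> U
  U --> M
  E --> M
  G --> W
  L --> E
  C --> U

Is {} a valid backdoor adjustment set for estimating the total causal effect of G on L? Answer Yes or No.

Backdoor paths from G to L (paths whose first edge points into G):
  P1: G <- C -> E <- L
  P2: G <- C -> E -> M <- U <- L
  P3: G <- C -> U <- L
  P4: G <- C -> U -> M <- E <- L
  P5: G <- C -> M <- E <- L
  P6: G <- C -> M <- U <- L
Condition 1 (no descendant of G in the set): holds — descendants of G are {E, L, M, U, W}; none are in {}.
Condition 2 (every backdoor path blocked by {}):
  P1: blocked at collider E (neither it nor any descendant is in the conditioning set).
  P2: blocked at collider M (neither it nor any descendant is in the conditioning set).
  P3: blocked at collider U (neither it nor any descendant is in the conditioning set).
  P4: blocked at collider M (neither it nor any descendant is in the conditioning set).
  P5: blocked at collider M (neither it nor any descendant is in the conditioning set).
  P6: blocked at collider M (neither it nor any descendant is in the conditioning set).
{} satisfies the backdoor criterion.

Yes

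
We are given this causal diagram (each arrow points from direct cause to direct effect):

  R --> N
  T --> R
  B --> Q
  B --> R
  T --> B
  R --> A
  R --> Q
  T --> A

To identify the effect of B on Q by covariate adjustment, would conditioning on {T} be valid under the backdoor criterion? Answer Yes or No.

Yes

Backdoor paths from B to Q (paths whose first edge points into B):
  P1: B <- T -> R -> Q
  P2: B <- T -> A <- R -> Q
Condition 1 (no descendant of B in the set): holds — descendants of B are {A, N, Q, R}; none are in {T}.
Condition 2 (every backdoor path blocked by {T}):
  P1: blocked at fork node T ∈ conditioning set.
  P2: blocked at fork node T ∈ conditioning set.
{T} satisfies the backdoor criterion.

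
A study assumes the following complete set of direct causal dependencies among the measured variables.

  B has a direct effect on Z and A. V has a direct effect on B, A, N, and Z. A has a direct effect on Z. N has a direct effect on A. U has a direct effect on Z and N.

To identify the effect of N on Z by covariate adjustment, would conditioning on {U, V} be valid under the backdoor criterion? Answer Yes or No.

Yes

Backdoor paths from N to Z (paths whose first edge points into N):
  P1: N <- U -> Z
  P2: N <- V -> B -> A -> Z
  P3: N <- V -> B -> Z
  P4: N <- V -> A <- B -> Z
  P5: N <- V -> A -> Z
  P6: N <- V -> Z
Condition 1 (no descendant of N in the set): holds — descendants of N are {A, Z}; none are in {U, V}.
Condition 2 (every backdoor path blocked by {U, V}):
  P1: blocked at fork node U ∈ conditioning set.
  P2: blocked at fork node V ∈ conditioning set.
  P3: blocked at fork node V ∈ conditioning set.
  P4: blocked at fork node V ∈ conditioning set.
  P5: blocked at fork node V ∈ conditioning set.
  P6: blocked at fork node V ∈ conditioning set.
{U, V} satisfies the backdoor criterion.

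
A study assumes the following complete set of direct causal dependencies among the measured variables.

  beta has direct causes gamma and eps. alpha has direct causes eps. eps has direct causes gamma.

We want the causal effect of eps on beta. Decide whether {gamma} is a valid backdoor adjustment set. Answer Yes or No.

Backdoor paths from eps to beta (paths whose first edge points into eps):
  P1: eps <- gamma -> beta
Condition 1 (no descendant of eps in the set): holds — descendants of eps are {alpha, beta}; none are in {gamma}.
Condition 2 (every backdoor path blocked by {gamma}):
  P1: blocked at fork node gamma ∈ conditioning set.
{gamma} satisfies the backdoor criterion.

Yes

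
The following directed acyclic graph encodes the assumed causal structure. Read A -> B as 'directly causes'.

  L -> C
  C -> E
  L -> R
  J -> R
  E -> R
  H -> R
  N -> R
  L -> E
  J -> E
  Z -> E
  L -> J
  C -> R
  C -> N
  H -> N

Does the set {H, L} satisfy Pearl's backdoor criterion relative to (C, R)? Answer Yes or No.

Backdoor paths from C to R (paths whose first edge points into C):
  P1: C <- L -> J -> E -> R
  P2: C <- L -> J -> R
  P3: C <- L -> E <- J -> R
  P4: C <- L -> E -> R
  P5: C <- L -> R
Condition 1 (no descendant of C in the set): holds — descendants of C are {E, N, R}; none are in {H, L}.
Condition 2 (every backdoor path blocked by {H, L}):
  P1: blocked at fork node L ∈ conditioning set.
  P2: blocked at fork node L ∈ conditioning set.
  P3: blocked at fork node L ∈ conditioning set.
  P4: blocked at fork node L ∈ conditioning set.
  P5: blocked at fork node L ∈ conditioning set.
{H, L} satisfies the backdoor criterion.

Yes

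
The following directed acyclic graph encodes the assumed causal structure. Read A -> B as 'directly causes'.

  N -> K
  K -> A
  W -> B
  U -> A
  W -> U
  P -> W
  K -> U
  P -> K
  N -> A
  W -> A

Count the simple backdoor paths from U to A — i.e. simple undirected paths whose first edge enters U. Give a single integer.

A backdoor path from U to A is any simple undirected path whose first edge points into U (i.e. leaves U via a parent).
Parents of U: {K, W}.
Enumerating:
  P1: U <- K <- P -> W -> A
  P2: U <- K <- N -> A
  P3: U <- K -> A
  P4: U <- W <- P -> K <- N -> A
  P5: U <- W <- P -> K -> A
  P6: U <- W -> A
That exhausts the simple backdoor paths. Count: 6.

6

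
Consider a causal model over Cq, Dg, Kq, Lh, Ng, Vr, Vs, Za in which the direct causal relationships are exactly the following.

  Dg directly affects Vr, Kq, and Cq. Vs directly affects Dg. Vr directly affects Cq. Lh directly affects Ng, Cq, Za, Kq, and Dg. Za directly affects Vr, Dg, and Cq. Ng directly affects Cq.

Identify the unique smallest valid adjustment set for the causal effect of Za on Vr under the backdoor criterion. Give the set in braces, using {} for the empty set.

{Lh}

Variables eligible for adjustment (non-descendants of Za, excluding Za and Vr): {Lh, Ng, Vs}.
Backdoor paths from Za to Vr:
  P1: Za <- Lh -> Dg -> Vr
  P2: Za <- Lh -> Dg -> Cq <- Vr
  P3: Za <- Lh -> Kq <- Dg -> Vr
  P4: Za <- Lh -> Kq <- Dg -> Cq <- Vr
  P5: Za <- Lh -> Ng -> Cq <- Dg -> Vr
  P6: Za <- Lh -> Ng -> Cq <- Vr
  P7: Za <- Lh -> Cq <- Dg -> Vr
  P8: Za <- Lh -> Cq <- Vr
The empty set is not sufficient: P1 (Za <- Lh -> Dg -> Vr) has no collider blocking it and no conditioned non-collider, so it is open.
Try {Lh}:
  P1: blocked at fork node Lh ∈ conditioning set.
  P2: blocked at fork node Lh ∈ conditioning set.
  P3: blocked at fork node Lh ∈ conditioning set.
  P4: blocked at fork node Lh ∈ conditioning set.
  P5: blocked at fork node Lh ∈ conditioning set.
  P6: blocked at fork node Lh ∈ conditioning set.
  P7: blocked at fork node Lh ∈ conditioning set.
  P8: blocked at fork node Lh ∈ conditioning set.
{Lh} contains no descendant of Za and blocks every backdoor path.
No other singleton works — e.g. {Vs} leaves P1 open — so {Lh} is the unique smallest valid adjustment set.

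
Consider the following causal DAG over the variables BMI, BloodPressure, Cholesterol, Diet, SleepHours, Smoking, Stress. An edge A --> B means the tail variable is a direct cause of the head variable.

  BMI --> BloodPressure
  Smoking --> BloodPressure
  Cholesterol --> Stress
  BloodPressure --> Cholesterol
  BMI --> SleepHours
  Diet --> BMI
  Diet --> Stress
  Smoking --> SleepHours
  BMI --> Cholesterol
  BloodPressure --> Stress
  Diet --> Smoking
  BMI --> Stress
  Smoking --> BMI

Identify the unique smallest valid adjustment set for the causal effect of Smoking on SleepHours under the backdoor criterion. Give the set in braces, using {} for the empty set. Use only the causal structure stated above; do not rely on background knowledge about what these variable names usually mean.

{Diet}

Variables eligible for adjustment (non-descendants of Smoking, excluding Smoking and SleepHours): {Diet}.
Backdoor paths from Smoking to SleepHours:
  P1: Smoking <- Diet -> BMI -> SleepHours
  P2: Smoking <- Diet -> Stress <- BMI -> SleepHours
  P3: Smoking <- Diet -> Stress <- BloodPressure <- BMI -> SleepHours
  P4: Smoking <- Diet -> Stress <- BloodPressure -> Cholesterol <- BMI -> SleepHours
  P5: Smoking <- Diet -> Stress <- Cholesterol <- BMI -> SleepHours
  P6: Smoking <- Diet -> Stress <- Cholesterol <- BloodPressure <- BMI -> SleepHours
The empty set is not sufficient: P1 (Smoking <- Diet -> BMI -> SleepHours) has no collider blocking it and no conditioned non-collider, so it is open.
Try {Diet}:
  P1: blocked at fork node Diet ∈ conditioning set.
  P2: blocked at fork node Diet ∈ conditioning set.
  P3: blocked at fork node Diet ∈ conditioning set.
  P4: blocked at fork node Diet ∈ conditioning set.
  P5: blocked at fork node Diet ∈ conditioning set.
  P6: blocked at fork node Diet ∈ conditioning set.
{Diet} contains no descendant of Smoking and blocks every backdoor path.
{Diet} is the unique smallest valid adjustment set.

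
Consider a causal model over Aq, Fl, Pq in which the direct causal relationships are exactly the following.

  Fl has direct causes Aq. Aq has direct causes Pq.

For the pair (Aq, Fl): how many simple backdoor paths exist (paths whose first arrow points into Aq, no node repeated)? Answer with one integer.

A backdoor path from Aq to Fl is any simple undirected path whose first edge points into Aq (i.e. leaves Aq via a parent).
Parents of Aq: {Pq}.
No simple path from any parent of Aq reaches Fl without revisiting Aq, so there are no backdoor paths.

0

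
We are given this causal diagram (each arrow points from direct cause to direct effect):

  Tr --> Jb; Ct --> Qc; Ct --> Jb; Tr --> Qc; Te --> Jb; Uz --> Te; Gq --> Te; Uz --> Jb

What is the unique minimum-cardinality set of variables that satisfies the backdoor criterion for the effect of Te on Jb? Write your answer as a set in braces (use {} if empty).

Variables eligible for adjustment (non-descendants of Te, excluding Te and Jb): {Ct, Gq, Qc, Tr, Uz}.
Backdoor paths from Te to Jb:
  P1: Te <- Uz -> Jb
The empty set is not sufficient: P1 (Te <- Uz -> Jb) has no collider blocking it and no conditioned non-collider, so it is open.
Try {Uz}:
  P1: blocked at fork node Uz ∈ conditioning set.
{Uz} contains no descendant of Te and blocks every backdoor path.
No other singleton works — e.g. {Ct} leaves P1 open — so {Uz} is the unique smallest valid adjustment set.

{Uz}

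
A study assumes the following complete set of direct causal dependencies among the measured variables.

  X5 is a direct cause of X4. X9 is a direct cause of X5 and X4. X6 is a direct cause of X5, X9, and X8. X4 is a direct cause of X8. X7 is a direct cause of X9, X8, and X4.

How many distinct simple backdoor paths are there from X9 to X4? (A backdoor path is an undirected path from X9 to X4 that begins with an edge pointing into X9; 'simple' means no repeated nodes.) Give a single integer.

A backdoor path from X9 to X4 is any simple undirected path whose first edge points into X9 (i.e. leaves X9 via a parent).
Parents of X9: {X6, X7}.
Enumerating:
  P1: X9 <- X6 -> X5 -> X4
  P2: X9 <- X6 -> X8 <- X7 -> X4
  P3: X9 <- X6 -> X8 <- X4
  P4: X9 <- X7 -> X4
  P5: X9 <- X7 -> X8 <- X6 -> X5 -> X4
  P6: X9 <- X7 -> X8 <- X4
That exhausts the simple backdoor paths. Count: 6.

6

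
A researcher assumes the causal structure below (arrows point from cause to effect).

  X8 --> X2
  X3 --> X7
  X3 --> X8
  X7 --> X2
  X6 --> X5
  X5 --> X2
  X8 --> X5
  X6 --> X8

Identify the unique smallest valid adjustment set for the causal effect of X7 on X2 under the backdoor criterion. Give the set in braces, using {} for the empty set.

{X3}

Variables eligible for adjustment (non-descendants of X7, excluding X7 and X2): {X3, X5, X6, X8}.
Backdoor paths from X7 to X2:
  P1: X7 <- X3 -> X8 <- X6 -> X5 -> X2
  P2: X7 <- X3 -> X8 -> X5 -> X2
  P3: X7 <- X3 -> X8 -> X2
The empty set is not sufficient: P2 (X7 <- X3 -> X8 -> X5 -> X2) has no collider blocking it and no conditioned non-collider, so it is open.
Try {X3}:
  P1: blocked at fork node X3 ∈ conditioning set.
  P2: blocked at fork node X3 ∈ conditioning set.
  P3: blocked at fork node X3 ∈ conditioning set.
{X3} contains no descendant of X7 and blocks every backdoor path.
No other singleton works — e.g. {X6} leaves P2 open — so {X3} is the unique smallest valid adjustment set.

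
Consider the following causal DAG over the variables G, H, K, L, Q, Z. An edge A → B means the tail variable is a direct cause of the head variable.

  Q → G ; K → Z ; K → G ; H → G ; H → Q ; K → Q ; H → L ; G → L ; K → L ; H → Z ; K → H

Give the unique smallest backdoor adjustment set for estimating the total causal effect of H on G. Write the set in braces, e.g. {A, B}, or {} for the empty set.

{K}

Variables eligible for adjustment (non-descendants of H, excluding H and G): {K}.
Backdoor paths from H to G:
  P1: H <- K -> Q -> G
  P2: H <- K -> G
  P3: H <- K -> L <- G
The empty set is not sufficient: P1 (H <- K -> Q -> G) has no collider blocking it and no conditioned non-collider, so it is open.
Try {K}:
  P1: blocked at fork node K ∈ conditioning set.
  P2: blocked at fork node K ∈ conditioning set.
  P3: blocked at fork node K ∈ conditioning set.
{K} contains no descendant of H and blocks every backdoor path.
{K} is the unique smallest valid adjustment set.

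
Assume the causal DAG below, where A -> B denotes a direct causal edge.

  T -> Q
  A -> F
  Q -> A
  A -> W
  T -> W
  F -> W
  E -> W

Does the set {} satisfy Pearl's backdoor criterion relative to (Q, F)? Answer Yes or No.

Backdoor paths from Q to F (paths whose first edge points into Q):
  P1: Q <- T -> W <- A -> F
  P2: Q <- T -> W <- F
Condition 1 (no descendant of Q in the set): holds — descendants of Q are {A, F, W}; none are in {}.
Condition 2 (every backdoor path blocked by {}):
  P1: blocked at collider W (neither it nor any descendant is in the conditioning set).
  P2: blocked at collider W (neither it nor any descendant is in the conditioning set).
{} satisfies the backdoor criterion.

Yes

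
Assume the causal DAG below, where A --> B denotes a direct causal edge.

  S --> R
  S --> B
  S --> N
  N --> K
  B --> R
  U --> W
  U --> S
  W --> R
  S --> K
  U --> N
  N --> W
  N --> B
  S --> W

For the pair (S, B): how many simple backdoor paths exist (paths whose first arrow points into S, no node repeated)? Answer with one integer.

A backdoor path from S to B is any simple undirected path whose first edge points into S (i.e. leaves S via a parent).
Parents of S: {U}.
Enumerating:
  P1: S <- U -> N -> W -> R <- B
  P2: S <- U -> N -> B
  P3: S <- U -> W <- N -> B
  P4: S <- U -> W -> R <- B
That exhausts the simple backdoor paths. Count: 4.

4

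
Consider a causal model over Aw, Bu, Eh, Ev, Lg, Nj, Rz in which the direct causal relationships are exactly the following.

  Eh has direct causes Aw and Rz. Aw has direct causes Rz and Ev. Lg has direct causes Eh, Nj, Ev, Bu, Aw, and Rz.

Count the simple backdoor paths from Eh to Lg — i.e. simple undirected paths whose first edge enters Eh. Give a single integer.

6

A backdoor path from Eh to Lg is any simple undirected path whose first edge points into Eh (i.e. leaves Eh via a parent).
Parents of Eh: {Aw, Rz}.
Enumerating:
  P1: Eh <- Rz -> Aw <- Ev -> Lg
  P2: Eh <- Rz -> Aw -> Lg
  P3: Eh <- Rz -> Lg
  P4: Eh <- Aw <- Ev -> Lg
  P5: Eh <- Aw <- Rz -> Lg
  P6: Eh <- Aw -> Lg
That exhausts the simple backdoor paths. Count: 6.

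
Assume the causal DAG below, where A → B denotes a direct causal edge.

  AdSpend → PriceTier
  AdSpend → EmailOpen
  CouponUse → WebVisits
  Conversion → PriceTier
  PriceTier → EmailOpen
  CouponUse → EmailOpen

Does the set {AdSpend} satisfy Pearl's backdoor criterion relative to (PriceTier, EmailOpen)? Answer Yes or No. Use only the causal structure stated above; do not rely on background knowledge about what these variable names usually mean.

Backdoor paths from PriceTier to EmailOpen (paths whose first edge points into PriceTier):
  P1: PriceTier <- AdSpend -> EmailOpen
Condition 1 (no descendant of PriceTier in the set): holds — descendants of PriceTier are {EmailOpen}; none are in {AdSpend}.
Condition 2 (every backdoor path blocked by {AdSpend}):
  P1: blocked at fork node AdSpend ∈ conditioning set.
{AdSpend} satisfies the backdoor criterion.

Yes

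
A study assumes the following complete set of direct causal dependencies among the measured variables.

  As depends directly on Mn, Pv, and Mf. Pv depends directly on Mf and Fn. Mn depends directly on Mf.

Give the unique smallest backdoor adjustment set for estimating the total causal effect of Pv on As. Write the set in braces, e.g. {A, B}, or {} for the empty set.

Variables eligible for adjustment (non-descendants of Pv, excluding Pv and As): {Fn, Mf, Mn}.
Backdoor paths from Pv to As:
  P1: Pv <- Mf -> Mn -> As
  P2: Pv <- Mf -> As
The empty set is not sufficient: P1 (Pv <- Mf -> Mn -> As) has no collider blocking it and no conditioned non-collider, so it is open.
Try {Mf}:
  P1: blocked at fork node Mf ∈ conditioning set.
  P2: blocked at fork node Mf ∈ conditioning set.
{Mf} contains no descendant of Pv and blocks every backdoor path.
No other singleton works — e.g. {Fn} leaves P1 open — so {Mf} is the unique smallest valid adjustment set.

{Mf}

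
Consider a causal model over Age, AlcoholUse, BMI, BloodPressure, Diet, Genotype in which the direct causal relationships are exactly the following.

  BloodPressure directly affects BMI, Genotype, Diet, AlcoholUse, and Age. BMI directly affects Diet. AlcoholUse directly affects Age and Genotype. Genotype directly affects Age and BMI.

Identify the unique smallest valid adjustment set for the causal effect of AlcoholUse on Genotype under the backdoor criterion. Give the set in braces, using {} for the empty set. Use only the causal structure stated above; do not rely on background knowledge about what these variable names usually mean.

{BloodPressure}

Variables eligible for adjustment (non-descendants of AlcoholUse, excluding AlcoholUse and Genotype): {BloodPressure}.
Backdoor paths from AlcoholUse to Genotype:
  P1: AlcoholUse <- BloodPressure -> Genotype
  P2: AlcoholUse <- BloodPressure -> BMI <- Genotype
  P3: AlcoholUse <- BloodPressure -> Age <- Genotype
  P4: AlcoholUse <- BloodPressure -> Diet <- BMI <- Genotype
The empty set is not sufficient: P1 (AlcoholUse <- BloodPressure -> Genotype) has no collider blocking it and no conditioned non-collider, so it is open.
Try {BloodPressure}:
  P1: blocked at fork node BloodPressure ∈ conditioning set.
  P2: blocked at fork node BloodPressure ∈ conditioning set.
  P3: blocked at fork node BloodPressure ∈ conditioning set.
  P4: blocked at fork node BloodPressure ∈ conditioning set.
{BloodPressure} contains no descendant of AlcoholUse and blocks every backdoor path.
{BloodPressure} is the unique smallest valid adjustment set.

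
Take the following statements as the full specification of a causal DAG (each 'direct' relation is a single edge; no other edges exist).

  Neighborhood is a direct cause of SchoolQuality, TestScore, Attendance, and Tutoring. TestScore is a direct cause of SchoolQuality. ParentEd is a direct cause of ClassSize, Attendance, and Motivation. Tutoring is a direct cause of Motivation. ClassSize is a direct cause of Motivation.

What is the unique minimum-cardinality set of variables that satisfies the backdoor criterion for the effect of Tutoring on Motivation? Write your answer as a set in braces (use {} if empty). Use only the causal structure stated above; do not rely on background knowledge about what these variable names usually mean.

{}

Variables eligible for adjustment (non-descendants of Tutoring, excluding Tutoring and Motivation): {Attendance, ClassSize, Neighborhood, ParentEd, SchoolQuality, TestScore}.
Backdoor paths from Tutoring to Motivation:
  P1: Tutoring <- Neighborhood -> Attendance <- ParentEd -> ClassSize -> Motivation
  P2: Tutoring <- Neighborhood -> Attendance <- ParentEd -> Motivation
Each backdoor path contains an unconditioned collider, so every path is already blocked with the empty conditioning set:
  P1: blocked at collider Attendance (neither it nor any descendant is in the conditioning set).
  P2: blocked at collider Attendance (neither it nor any descendant is in the conditioning set).
The empty set is therefore the unique smallest valid set.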